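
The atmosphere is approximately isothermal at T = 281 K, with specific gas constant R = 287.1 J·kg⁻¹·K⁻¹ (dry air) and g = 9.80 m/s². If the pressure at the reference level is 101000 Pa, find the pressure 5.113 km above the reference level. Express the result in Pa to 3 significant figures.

Scale height: H = RT/g = 287.1 × 281 / 9.80 = 8232.2 m.
Barometric formula: P = P₀ exp(−z/H).
z/H = 5113.0/8232.2 = 0.62110; exp(−0.62110) = 0.53735.
P = 101000 × 0.53735 = 54272 Pa.

P ≈ 54300 Pa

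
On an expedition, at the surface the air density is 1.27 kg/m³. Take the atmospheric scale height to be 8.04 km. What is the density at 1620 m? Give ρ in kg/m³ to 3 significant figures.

ρ ≈ 1.04 kg/m³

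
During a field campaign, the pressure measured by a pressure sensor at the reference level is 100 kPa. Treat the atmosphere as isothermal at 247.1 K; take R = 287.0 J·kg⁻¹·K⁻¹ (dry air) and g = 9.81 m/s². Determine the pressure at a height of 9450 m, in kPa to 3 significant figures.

Scale height: H = RT/g = 287.0 × 247.1 / 9.81 = 7229.1 m.
Barometric formula: P = P₀ exp(−z/H).
z/H = 9450.0/7229.1 = 1.3072; exp(−1.3072) = 0.27058.
P = 100 × 0.27058 = 27.058 kPa.

P ≈ 27.1 kPa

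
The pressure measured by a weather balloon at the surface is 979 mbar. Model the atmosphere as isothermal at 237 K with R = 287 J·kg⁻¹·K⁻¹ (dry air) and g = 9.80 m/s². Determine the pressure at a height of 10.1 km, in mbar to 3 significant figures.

P ≈ 228 mbar

Scale height: H = RT/g = 287 × 237 / 9.80 = 6940.7 m.
Barometric formula: P = P₀ exp(−z/H).
z/H = 10100/6940.7 = 1.4552; exp(−1.4552) = 0.23335.
P = 979 × 0.23335 = 228.45 mbar.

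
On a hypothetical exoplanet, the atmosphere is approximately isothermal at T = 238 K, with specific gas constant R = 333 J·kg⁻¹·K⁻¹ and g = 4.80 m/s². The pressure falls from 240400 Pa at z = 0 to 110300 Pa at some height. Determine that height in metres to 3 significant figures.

z ≈ 12900 m

Scale height: H = RT/g = 333 × 238 / 4.80 = 16511 m.
Invert the barometric formula: z = H ln(P₀/P).
P₀/P = 240400/110300 = 2.1795; ln(2.1795) = 0.77910.
z = 16511 × 0.77910 = 12864 m.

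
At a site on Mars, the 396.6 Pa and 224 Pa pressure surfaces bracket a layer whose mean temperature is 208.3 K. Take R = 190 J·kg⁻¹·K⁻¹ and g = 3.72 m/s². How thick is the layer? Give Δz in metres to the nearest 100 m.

Δz ≈ 6100 m

Hypsometric equation: Δz = (R T̄/g) ln(P₁/P₂).
R T̄/g = 190 × 208.3 / 3.72 = 10639 m.
ln(396.6/224) = ln(1.7705) = 0.57126.
Δz = 10639 × 0.57126 = 6077.6 m.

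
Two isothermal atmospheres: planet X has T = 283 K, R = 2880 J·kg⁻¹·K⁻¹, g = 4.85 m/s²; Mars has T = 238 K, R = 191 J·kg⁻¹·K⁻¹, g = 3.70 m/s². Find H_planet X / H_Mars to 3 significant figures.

H = RT/g for each body.
H_planet X = 2880 × 283 / 4.85 = 168050 m.
H_Mars = 191 × 238 / 3.70 = 12286 m.
H_planet X/H_Mars = 168050/12286 = 13.678.

H_planet X/H_Mars ≈ 13.7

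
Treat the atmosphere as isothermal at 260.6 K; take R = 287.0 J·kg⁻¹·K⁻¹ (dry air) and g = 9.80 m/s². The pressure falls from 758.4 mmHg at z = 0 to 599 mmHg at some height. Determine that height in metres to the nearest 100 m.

z ≈ 1800 m

Scale height: H = RT/g = 287.0 × 260.6 / 9.80 = 7631.9 m.
Invert the barometric formula: z = H ln(P₀/P).
P₀/P = 758.4/599 = 1.2661; ln(1.2661) = 0.23594.
z = 7631.9 × 0.23594 = 1800.7 m.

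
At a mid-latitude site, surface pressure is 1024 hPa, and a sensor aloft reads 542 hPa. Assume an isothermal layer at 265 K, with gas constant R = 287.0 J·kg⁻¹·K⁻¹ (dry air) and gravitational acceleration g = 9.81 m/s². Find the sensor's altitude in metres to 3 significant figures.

Scale height: H = RT/g = 287.0 × 265 / 9.81 = 7752.8 m.
Invert the barometric formula: z = H ln(P₀/P).
P₀/P = 1024/542 = 1.8893; ln(1.8893) = 0.63621.
z = 7752.8 × 0.63621 = 4932.4 m.

z ≈ 4930 m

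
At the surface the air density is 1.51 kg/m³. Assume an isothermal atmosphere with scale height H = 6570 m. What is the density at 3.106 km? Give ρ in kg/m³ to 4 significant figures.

In an isothermal atmosphere, density decays like pressure: ρ = ρ₀ exp(−z/H).
z/H = 3106.0/6570.0 = 0.47275; exp(−0.47275) = 0.62329.
ρ = 1.51 × 0.62329 = 0.94117 kg/m³.

ρ ≈ 0.9412 kg/m³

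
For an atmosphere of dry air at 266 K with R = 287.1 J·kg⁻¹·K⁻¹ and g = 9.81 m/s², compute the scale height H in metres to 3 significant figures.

H ≈ 7780 m

The scale height of an isothermal atmosphere is H = RT/g.
H = 287.1 × 266 / 9.81 = 76369/9.81 = 7784.8 m.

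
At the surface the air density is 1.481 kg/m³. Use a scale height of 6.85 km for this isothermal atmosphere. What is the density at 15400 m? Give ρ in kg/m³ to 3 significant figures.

In an isothermal atmosphere, density decays like pressure: ρ = ρ₀ exp(−z/H).
z/H = 15400/6850.0 = 2.2482; exp(−2.2482) = 0.10559.
ρ = 1.481 × 0.10559 = 0.15638 kg/m³.

ρ ≈ 0.156 kg/m³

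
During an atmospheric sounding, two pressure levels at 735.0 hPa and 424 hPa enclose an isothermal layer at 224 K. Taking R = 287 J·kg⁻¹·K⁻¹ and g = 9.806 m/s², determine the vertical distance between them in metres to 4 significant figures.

Δz ≈ 3607 m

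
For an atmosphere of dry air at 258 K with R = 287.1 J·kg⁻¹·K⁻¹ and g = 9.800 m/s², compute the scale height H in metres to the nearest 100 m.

H ≈ 7600 m

The scale height of an isothermal atmosphere is H = RT/g.
H = 287.1 × 258 / 9.800 = 74072/9.800 = 7558.4 m.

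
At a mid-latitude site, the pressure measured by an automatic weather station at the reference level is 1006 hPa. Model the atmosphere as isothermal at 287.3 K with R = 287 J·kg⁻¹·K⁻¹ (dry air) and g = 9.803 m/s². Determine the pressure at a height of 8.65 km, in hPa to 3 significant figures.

P ≈ 360 hPa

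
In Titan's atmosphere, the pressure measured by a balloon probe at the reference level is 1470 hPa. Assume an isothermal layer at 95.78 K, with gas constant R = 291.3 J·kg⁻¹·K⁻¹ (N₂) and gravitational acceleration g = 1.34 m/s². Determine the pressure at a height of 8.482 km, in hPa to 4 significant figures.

Scale height: H = RT/g = 291.3 × 95.78 / 1.34 = 20821 m.
Barometric formula: P = P₀ exp(−z/H).
z/H = 8482.0/20821 = 0.40738; exp(−0.40738) = 0.66539.
P = 1470 × 0.66539 = 978.12 hPa.

P ≈ 978.1 hPa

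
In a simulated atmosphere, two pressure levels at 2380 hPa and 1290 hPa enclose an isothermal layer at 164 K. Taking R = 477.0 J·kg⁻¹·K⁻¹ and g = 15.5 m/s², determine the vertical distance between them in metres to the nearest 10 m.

Hypsometric equation: Δz = (R T̄/g) ln(P₁/P₂).
R T̄/g = 477.0 × 164 / 15.5 = 5047.0 m.
ln(2380/1290) = ln(1.8450) = 0.61248.
Δz = 5047.0 × 0.61248 = 3091.2 m.

Δz ≈ 3090 m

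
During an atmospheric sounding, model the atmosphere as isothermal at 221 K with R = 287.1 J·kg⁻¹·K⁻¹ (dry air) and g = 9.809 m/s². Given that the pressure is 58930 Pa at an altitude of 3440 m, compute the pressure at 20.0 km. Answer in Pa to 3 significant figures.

Scale height: H = RT/g = 287.1 × 221 / 9.809 = 6468.5 m.
Between two levels, P₂ = P₁ exp(−Δz/H) with Δz = z₂ − z₁.
Δz = 20000 − 3440.0 = 16560 m; Δz/H = 16560/6468.5 = 2.5601.
P₂ = 58930 × exp(−2.5601) = 58930 × 0.077297 = 4555.1 Pa.

P ≈ 4560 Pa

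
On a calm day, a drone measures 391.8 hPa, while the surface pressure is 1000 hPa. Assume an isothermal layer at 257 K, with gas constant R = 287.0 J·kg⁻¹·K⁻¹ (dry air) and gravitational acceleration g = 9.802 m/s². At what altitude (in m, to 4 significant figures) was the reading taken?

z ≈ 7051 m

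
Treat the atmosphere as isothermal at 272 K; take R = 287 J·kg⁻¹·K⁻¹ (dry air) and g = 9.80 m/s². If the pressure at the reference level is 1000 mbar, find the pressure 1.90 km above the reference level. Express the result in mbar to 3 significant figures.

Scale height: H = RT/g = 287 × 272 / 9.80 = 7965.7 m.
Barometric formula: P = P₀ exp(−z/H).
z/H = 1900.0/7965.7 = 0.23852; exp(−0.23852) = 0.78779.
P = 1000 × 0.78779 = 787.79 mbar.

P ≈ 788 mbar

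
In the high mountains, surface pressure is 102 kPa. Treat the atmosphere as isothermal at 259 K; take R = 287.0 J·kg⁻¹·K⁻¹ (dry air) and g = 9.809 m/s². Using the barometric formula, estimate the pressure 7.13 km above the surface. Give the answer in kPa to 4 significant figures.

P ≈ 39.81 kPa

Scale height: H = RT/g = 287.0 × 259 / 9.809 = 7578.0 m.
Barometric formula: P = P₀ exp(−z/H).
z/H = 7130.0/7578.0 = 0.94088; exp(−0.94088) = 0.39028.
P = 102 × 0.39028 = 39.809 kPa.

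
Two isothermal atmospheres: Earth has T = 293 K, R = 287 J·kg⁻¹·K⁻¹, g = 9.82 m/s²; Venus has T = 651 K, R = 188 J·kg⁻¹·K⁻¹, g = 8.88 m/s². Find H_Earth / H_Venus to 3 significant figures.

H_Earth/H_Venus ≈ 0.621

H = RT/g for each body.
H_Earth = 287 × 293 / 9.82 = 8563.2 m.
H_Venus = 188 × 651 / 8.88 = 13782 m.
H_Earth/H_Venus = 8563.2/13782 = 0.62133.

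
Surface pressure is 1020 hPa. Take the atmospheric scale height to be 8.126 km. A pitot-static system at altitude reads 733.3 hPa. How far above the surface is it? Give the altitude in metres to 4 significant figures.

z ≈ 2682 m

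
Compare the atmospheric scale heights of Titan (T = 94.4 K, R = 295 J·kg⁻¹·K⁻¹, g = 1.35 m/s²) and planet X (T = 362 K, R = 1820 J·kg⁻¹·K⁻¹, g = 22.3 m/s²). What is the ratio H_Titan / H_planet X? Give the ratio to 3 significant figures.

H_Titan/H_planet X ≈ 0.698

H = RT/g for each body.
H_Titan = 295 × 94.4 / 1.35 = 20628 m.
H_planet X = 1820 × 362 / 22.3 = 29544 m.
H_Titan/H_planet X = 20628/29544 = 0.69821.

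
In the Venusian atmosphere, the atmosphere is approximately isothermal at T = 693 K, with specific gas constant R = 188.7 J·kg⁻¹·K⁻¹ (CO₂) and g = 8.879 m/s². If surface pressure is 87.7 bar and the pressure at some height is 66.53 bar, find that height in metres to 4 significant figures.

z ≈ 4069 m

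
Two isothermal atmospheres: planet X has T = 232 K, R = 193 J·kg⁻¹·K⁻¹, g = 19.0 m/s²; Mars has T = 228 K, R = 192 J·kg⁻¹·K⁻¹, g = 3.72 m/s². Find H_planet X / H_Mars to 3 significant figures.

H = RT/g for each body.
H_planet X = 193 × 232 / 19.0 = 2356.6 m.
H_Mars = 192 × 228 / 3.72 = 11768 m.
H_planet X/H_Mars = 2356.6/11768 = 0.20025.

H_planet X/H_Mars ≈ 0.200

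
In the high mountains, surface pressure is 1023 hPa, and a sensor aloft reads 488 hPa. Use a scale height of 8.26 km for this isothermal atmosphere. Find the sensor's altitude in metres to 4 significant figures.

z ≈ 6114 m

Invert the barometric formula: z = H ln(P₀/P).
P₀/P = 1023/488 = 2.0963; ln(2.0963) = 0.74017.
z = 8260.0 × 0.74017 = 6113.8 m.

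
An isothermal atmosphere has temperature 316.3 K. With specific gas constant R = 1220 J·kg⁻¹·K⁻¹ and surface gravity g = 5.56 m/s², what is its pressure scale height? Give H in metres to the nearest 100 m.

The scale height of an isothermal atmosphere is H = RT/g.
H = 1220 × 316.3 / 5.56 = 385890/5.56 = 69405 m.

H ≈ 69400 m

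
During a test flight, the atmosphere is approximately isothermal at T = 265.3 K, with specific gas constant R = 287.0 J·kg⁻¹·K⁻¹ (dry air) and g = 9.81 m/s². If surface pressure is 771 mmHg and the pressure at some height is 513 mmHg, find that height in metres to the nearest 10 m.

z ≈ 3160 m

Scale height: H = RT/g = 287.0 × 265.3 / 9.81 = 7761.6 m.
Invert the barometric formula: z = H ln(P₀/P).
P₀/P = 771/513 = 1.5029; ln(1.5029) = 0.40740.
z = 7761.6 × 0.40740 = 3162.1 m.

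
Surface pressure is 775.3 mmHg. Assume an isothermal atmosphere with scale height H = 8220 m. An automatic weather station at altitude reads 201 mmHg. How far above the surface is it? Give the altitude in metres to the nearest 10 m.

Invert the barometric formula: z = H ln(P₀/P).
P₀/P = 775.3/201 = 3.8572; ln(3.8572) = 1.3499.
z = 8220.0 × 1.3499 = 11096 m.

z ≈ 11100 m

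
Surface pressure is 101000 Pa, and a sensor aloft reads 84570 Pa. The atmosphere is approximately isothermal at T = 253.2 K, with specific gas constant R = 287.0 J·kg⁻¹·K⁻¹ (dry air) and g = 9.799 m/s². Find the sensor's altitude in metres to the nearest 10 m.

Scale height: H = RT/g = 287.0 × 253.2 / 9.799 = 7415.9 m.
Invert the barometric formula: z = H ln(P₀/P).
P₀/P = 101000/84570 = 1.1943; ln(1.1943) = 0.17756.
z = 7415.9 × 0.17756 = 1316.8 m.

z ≈ 1320 m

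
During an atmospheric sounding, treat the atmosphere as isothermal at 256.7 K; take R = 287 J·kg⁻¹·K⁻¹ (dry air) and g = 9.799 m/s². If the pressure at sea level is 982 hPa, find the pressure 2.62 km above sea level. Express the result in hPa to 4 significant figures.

P ≈ 693.1 hPa

Scale height: H = RT/g = 287 × 256.7 / 9.799 = 7518.4 m.
Barometric formula: P = P₀ exp(−z/H).
z/H = 2620.0/7518.4 = 0.34848; exp(−0.34848) = 0.70576.
P = 982 × 0.70576 = 693.06 hPa.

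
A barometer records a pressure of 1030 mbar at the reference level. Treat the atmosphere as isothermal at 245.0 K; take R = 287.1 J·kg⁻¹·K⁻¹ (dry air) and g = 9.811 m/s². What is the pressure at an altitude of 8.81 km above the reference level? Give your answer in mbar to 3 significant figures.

Scale height: H = RT/g = 287.1 × 245.0 / 9.811 = 7169.5 m.
Barometric formula: P = P₀ exp(−z/H).
z/H = 8810.0/7169.5 = 1.2288; exp(−1.2288) = 0.29264.
P = 1030 × 0.29264 = 301.42 mbar.

P ≈ 301 mbar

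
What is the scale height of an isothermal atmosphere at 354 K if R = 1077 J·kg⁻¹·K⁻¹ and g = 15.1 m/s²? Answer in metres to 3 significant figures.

The scale height of an isothermal atmosphere is H = RT/g.
H = 1077 × 354 / 15.1 = 381260/15.1 = 25249 m.

H ≈ 25200 m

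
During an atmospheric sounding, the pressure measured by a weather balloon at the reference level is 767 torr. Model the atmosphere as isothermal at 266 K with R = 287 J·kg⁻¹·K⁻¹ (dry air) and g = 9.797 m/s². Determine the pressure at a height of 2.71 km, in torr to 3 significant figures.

Scale height: H = RT/g = 287 × 266 / 9.797 = 7792.4 m.
Barometric formula: P = P₀ exp(−z/H).
z/H = 2710.0/7792.4 = 0.34777; exp(−0.34777) = 0.70626.
P = 767 × 0.70626 = 541.70 torr.

P ≈ 542 torr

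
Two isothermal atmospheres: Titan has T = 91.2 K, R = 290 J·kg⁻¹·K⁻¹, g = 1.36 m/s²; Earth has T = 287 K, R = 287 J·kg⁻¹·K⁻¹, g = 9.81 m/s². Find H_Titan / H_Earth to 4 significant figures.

H_Titan/H_Earth ≈ 2.316

H = RT/g for each body.
H_Titan = 290 × 91.2 / 1.36 = 19447 m.
H_Earth = 287 × 287 / 9.81 = 8396.4 m.
H_Titan/H_Earth = 19447/8396.4 = 2.3161.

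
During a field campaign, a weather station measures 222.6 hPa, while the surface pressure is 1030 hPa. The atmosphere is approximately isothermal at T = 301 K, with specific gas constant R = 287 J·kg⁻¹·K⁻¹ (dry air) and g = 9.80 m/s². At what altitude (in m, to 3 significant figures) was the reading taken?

z ≈ 13500 m

Scale height: H = RT/g = 287 × 301 / 9.80 = 8815.0 m.
Invert the barometric formula: z = H ln(P₀/P).
P₀/P = 1030/222.6 = 4.6271; ln(4.6271) = 1.5319.
z = 8815.0 × 1.5319 = 13504 m.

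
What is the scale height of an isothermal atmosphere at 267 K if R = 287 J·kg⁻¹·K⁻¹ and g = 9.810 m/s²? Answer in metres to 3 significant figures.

H ≈ 7810 m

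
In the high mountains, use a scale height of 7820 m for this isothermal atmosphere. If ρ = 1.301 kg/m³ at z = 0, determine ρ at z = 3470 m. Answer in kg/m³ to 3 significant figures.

In an isothermal atmosphere, density decays like pressure: ρ = ρ₀ exp(−z/H).
z/H = 3470.0/7820.0 = 0.44373; exp(−0.44373) = 0.64164.
ρ = 1.301 × 0.64164 = 0.83477 kg/m³.

ρ ≈ 0.835 kg/m³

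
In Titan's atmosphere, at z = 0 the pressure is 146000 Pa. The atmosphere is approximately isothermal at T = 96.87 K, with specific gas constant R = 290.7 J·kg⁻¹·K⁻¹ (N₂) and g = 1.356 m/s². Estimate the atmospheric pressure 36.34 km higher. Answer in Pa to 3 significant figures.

P ≈ 25400 Pa

Scale height: H = RT/g = 290.7 × 96.87 / 1.356 = 20767 m.
Barometric formula: P = P₀ exp(−z/H).
z/H = 36340/20767 = 1.7499; exp(−1.7499) = 0.17379.
P = 146000 × 0.17379 = 25373 Pa.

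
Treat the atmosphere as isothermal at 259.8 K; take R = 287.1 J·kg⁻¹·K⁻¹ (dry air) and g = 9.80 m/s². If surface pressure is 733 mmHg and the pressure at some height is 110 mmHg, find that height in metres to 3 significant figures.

z ≈ 14400 m

Scale height: H = RT/g = 287.1 × 259.8 / 9.80 = 7611.1 m.
Invert the barometric formula: z = H ln(P₀/P).
P₀/P = 733/110 = 6.6636; ln(6.6636) = 1.8967.
z = 7611.1 × 1.8967 = 14436 m.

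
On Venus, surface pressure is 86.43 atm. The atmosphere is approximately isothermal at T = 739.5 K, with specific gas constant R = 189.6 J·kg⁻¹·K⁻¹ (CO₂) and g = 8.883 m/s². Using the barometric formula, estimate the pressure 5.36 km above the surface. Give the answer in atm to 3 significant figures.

P ≈ 61.5 atm

Scale height: H = RT/g = 189.6 × 739.5 / 8.883 = 15784 m.
Barometric formula: P = P₀ exp(−z/H).
z/H = 5360.0/15784 = 0.33958; exp(−0.33958) = 0.71207.
P = 86.43 × 0.71207 = 61.544 atm.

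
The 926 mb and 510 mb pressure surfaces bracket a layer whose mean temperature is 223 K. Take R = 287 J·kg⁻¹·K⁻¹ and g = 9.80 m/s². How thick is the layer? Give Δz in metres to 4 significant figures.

Hypsometric equation: Δz = (R T̄/g) ln(P₁/P₂).
R T̄/g = 287 × 223 / 9.80 = 6530.7 m.
ln(926/510) = ln(1.8157) = 0.59647.
Δz = 6530.7 × 0.59647 = 3895.4 m.

Δz ≈ 3895 m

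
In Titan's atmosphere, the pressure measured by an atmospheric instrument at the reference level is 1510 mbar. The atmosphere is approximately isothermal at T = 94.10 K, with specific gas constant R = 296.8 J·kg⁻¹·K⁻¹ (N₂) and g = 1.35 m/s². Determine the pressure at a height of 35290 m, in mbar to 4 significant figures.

Scale height: H = RT/g = 296.8 × 94.10 / 1.35 = 20688 m.
Barometric formula: P = P₀ exp(−z/H).
z/H = 35290/20688 = 1.7058; exp(−1.7058) = 0.18163.
P = 1510 × 0.18163 = 274.26 mbar.

P ≈ 274.3 mbar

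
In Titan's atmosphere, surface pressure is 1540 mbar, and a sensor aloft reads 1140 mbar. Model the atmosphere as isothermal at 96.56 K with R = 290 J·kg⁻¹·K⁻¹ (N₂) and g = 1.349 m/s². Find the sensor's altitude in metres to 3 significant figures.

z ≈ 6240 m

Scale height: H = RT/g = 290 × 96.56 / 1.349 = 20758 m.
Invert the barometric formula: z = H ln(P₀/P).
P₀/P = 1540/1140 = 1.3509; ln(1.3509) = 0.30077.
z = 20758 × 0.30077 = 6243.4 m.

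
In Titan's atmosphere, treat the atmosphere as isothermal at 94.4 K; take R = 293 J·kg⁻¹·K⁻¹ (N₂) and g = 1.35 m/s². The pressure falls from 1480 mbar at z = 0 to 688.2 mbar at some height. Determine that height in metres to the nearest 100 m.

Scale height: H = RT/g = 293 × 94.4 / 1.35 = 20488 m.
Invert the barometric formula: z = H ln(P₀/P).
P₀/P = 1480/688.2 = 2.1505; ln(2.1505) = 0.76570.
z = 20488 × 0.76570 = 15688 m.

z ≈ 15700 m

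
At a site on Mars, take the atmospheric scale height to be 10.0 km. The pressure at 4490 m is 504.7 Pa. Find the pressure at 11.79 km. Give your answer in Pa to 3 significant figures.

Between two levels, P₂ = P₁ exp(−Δz/H) with Δz = z₂ − z₁.
Δz = 11790 − 4490.0 = 7300.0 m; Δz/H = 7300.0/10000 = 0.73000.
P₂ = 504.7 × exp(−0.73000) = 504.7 × 0.48191 = 243.22 Pa.

P ≈ 243 Pa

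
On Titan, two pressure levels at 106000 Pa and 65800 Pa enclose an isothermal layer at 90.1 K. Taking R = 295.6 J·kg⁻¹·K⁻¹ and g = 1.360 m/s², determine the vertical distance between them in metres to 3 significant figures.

Hypsometric equation: Δz = (R T̄/g) ln(P₁/P₂).
R T̄/g = 295.6 × 90.1 / 1.360 = 19584 m.
ln(106000/65800) = ln(1.6109) = 0.47679.
Δz = 19584 × 0.47679 = 9337.5 m.

Δz ≈ 9340 m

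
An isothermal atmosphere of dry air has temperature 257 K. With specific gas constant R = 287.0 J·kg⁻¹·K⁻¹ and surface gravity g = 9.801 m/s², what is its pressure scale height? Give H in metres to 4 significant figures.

The scale height of an isothermal atmosphere is H = RT/g.
H = 287.0 × 257 / 9.801 = 73759/9.801 = 7525.7 m.

H ≈ 7526 m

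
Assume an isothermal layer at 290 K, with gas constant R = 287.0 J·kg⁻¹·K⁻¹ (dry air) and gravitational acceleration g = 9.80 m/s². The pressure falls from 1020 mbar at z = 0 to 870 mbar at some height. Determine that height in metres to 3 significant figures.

z ≈ 1350 m

Scale height: H = RT/g = 287.0 × 290 / 9.80 = 8492.9 m.
Invert the barometric formula: z = H ln(P₀/P).
P₀/P = 1020/870 = 1.1724; ln(1.1724) = 0.15905.
z = 8492.9 × 0.15905 = 1350.8 m.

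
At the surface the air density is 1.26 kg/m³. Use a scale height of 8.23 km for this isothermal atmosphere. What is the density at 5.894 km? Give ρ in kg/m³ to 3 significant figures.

In an isothermal atmosphere, density decays like pressure: ρ = ρ₀ exp(−z/H).
z/H = 5894.0/8230.0 = 0.71616; exp(−0.71616) = 0.48862.
ρ = 1.26 × 0.48862 = 0.61566 kg/m³.

ρ ≈ 0.616 kg/m³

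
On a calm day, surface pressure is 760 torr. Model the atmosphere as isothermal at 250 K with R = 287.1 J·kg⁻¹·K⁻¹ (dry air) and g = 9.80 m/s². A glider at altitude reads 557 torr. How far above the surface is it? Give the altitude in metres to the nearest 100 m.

Scale height: H = RT/g = 287.1 × 250 / 9.80 = 7324.0 m.
Invert the barometric formula: z = H ln(P₀/P).
P₀/P = 760/557 = 1.3645; ln(1.3645) = 0.31079.
z = 7324.0 × 0.31079 = 2276.2 m.

z ≈ 2300 m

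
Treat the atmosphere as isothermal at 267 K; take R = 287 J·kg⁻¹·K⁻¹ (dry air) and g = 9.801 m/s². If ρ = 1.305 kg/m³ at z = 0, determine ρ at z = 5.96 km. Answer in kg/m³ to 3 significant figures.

Scale height: H = RT/g = 287 × 267 / 9.801 = 7818.5 m.
In an isothermal atmosphere, density decays like pressure: ρ = ρ₀ exp(−z/H).
z/H = 5960.0/7818.5 = 0.76229; exp(−0.76229) = 0.46660.
ρ = 1.305 × 0.46660 = 0.60891 kg/m³.

ρ ≈ 0.609 kg/m³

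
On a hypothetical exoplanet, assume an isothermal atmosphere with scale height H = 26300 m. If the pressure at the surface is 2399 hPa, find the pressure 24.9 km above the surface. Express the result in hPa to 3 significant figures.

P ≈ 931 hPa

Barometric formula: P = P₀ exp(−z/H).
z/H = 24900/26300 = 0.94677; exp(−0.94677) = 0.38799.
P = 2399 × 0.38799 = 930.79 hPa.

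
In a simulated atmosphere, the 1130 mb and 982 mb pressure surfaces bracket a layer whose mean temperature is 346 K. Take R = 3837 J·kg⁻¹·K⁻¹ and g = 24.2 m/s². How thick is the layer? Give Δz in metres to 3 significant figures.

Hypsometric equation: Δz = (R T̄/g) ln(P₁/P₂).
R T̄/g = 3837 × 346 / 24.2 = 54860 m.
ln(1130/982) = ln(1.1507) = 0.14037.
Δz = 54860 × 0.14037 = 7700.7 m.

Δz ≈ 7700 m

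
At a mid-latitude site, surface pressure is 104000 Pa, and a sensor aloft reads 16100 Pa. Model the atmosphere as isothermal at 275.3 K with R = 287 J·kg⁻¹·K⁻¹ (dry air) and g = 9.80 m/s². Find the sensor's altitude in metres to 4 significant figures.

z ≈ 15040 m

Scale height: H = RT/g = 287 × 275.3 / 9.80 = 8062.4 m.
Invert the barometric formula: z = H ln(P₀/P).
P₀/P = 104000/16100 = 6.4596; ln(6.4596) = 1.8656.
z = 8062.4 × 1.8656 = 15041 m.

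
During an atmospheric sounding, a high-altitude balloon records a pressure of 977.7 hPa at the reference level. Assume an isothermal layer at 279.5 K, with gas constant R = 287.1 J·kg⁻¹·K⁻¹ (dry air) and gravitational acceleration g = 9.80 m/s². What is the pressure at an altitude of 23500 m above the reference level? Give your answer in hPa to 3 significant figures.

P ≈ 55.4 hPa

Scale height: H = RT/g = 287.1 × 279.5 / 9.80 = 8188.2 m.
Barometric formula: P = P₀ exp(−z/H).
z/H = 23500/8188.2 = 2.8700; exp(−2.8700) = 0.056699.
P = 977.7 × 0.056699 = 55.435 hPa.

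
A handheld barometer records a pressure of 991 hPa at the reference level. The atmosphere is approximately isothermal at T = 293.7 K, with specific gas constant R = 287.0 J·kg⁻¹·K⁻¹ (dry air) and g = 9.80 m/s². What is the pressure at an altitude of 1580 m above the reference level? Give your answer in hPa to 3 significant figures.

P ≈ 825 hPa

Scale height: H = RT/g = 287.0 × 293.7 / 9.80 = 8601.2 m.
Barometric formula: P = P₀ exp(−z/H).
z/H = 1580.0/8601.2 = 0.18370; exp(−0.18370) = 0.83219.
P = 991 × 0.83219 = 824.70 hPa.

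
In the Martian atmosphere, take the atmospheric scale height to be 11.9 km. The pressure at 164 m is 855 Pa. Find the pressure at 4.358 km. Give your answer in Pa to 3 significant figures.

P ≈ 601 Pa

Between two levels, P₂ = P₁ exp(−Δz/H) with Δz = z₂ − z₁.
Δz = 4358.0 − 164.00 = 4194.0 m; Δz/H = 4194.0/11900 = 0.35244.
P₂ = 855 × exp(−0.35244) = 855 × 0.70297 = 601.04 Pa.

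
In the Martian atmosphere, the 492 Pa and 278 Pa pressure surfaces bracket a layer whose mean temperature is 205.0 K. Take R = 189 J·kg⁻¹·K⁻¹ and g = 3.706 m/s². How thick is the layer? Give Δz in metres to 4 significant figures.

Δz ≈ 5968 m

Hypsometric equation: Δz = (R T̄/g) ln(P₁/P₂).
R T̄/g = 189 × 205.0 / 3.706 = 10455 m.
ln(492/278) = ln(1.7698) = 0.57087.
Δz = 10455 × 0.57087 = 5968.4 m.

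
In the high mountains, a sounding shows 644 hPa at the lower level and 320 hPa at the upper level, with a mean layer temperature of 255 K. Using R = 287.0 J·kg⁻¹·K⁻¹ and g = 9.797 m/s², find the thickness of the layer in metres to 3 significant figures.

Hypsometric equation: Δz = (R T̄/g) ln(P₁/P₂).
R T̄/g = 287.0 × 255 / 9.797 = 7470.1 m.
ln(644/320) = ln(2.0125) = 0.69938.
Δz = 7470.1 × 0.69938 = 5224.4 m.

Δz ≈ 5220 m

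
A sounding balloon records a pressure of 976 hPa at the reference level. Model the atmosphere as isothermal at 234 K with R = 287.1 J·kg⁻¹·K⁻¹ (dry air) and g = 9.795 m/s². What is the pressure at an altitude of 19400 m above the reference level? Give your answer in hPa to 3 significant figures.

P ≈ 57.7 hPa

Scale height: H = RT/g = 287.1 × 234 / 9.795 = 6858.7 m.
Barometric formula: P = P₀ exp(−z/H).
z/H = 19400/6858.7 = 2.8285; exp(−2.8285) = 0.059101.
P = 976 × 0.059101 = 57.683 hPa.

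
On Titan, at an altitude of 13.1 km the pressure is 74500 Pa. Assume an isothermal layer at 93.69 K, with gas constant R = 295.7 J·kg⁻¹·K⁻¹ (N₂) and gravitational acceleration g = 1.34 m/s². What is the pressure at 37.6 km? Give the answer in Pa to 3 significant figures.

Scale height: H = RT/g = 295.7 × 93.69 / 1.34 = 20675 m.
Between two levels, P₂ = P₁ exp(−Δz/H) with Δz = z₂ − z₁.
Δz = 37600 − 13100 = 24500 m; Δz/H = 24500/20675 = 1.1850.
P₂ = 74500 × exp(−1.1850) = 74500 × 0.30575 = 22778 Pa.

P ≈ 22800 Pa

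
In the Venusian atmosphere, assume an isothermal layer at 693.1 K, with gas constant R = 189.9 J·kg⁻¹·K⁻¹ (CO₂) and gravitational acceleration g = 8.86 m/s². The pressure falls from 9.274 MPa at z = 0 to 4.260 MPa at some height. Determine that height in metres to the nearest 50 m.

Scale height: H = RT/g = 189.9 × 693.1 / 8.86 = 14855 m.
Invert the barometric formula: z = H ln(P₀/P).
P₀/P = 9.274/4.260 = 2.1770; ln(2.1770) = 0.77795.
z = 14855 × 0.77795 = 11556 m.

z ≈ 11550 m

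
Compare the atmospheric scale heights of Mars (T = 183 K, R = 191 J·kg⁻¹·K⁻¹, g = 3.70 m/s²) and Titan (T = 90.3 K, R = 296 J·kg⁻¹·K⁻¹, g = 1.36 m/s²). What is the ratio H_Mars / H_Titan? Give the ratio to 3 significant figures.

H_Mars/H_Titan ≈ 0.481

H = RT/g for each body.
H_Mars = 191 × 183 / 3.70 = 9446.8 m.
H_Titan = 296 × 90.3 / 1.36 = 19654 m.
H_Mars/H_Titan = 9446.8/19654 = 0.48066.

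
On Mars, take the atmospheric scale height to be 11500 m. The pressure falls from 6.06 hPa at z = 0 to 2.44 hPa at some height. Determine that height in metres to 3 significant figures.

Invert the barometric formula: z = H ln(P₀/P).
P₀/P = 6.06/2.44 = 2.4836; ln(2.4836) = 0.90971.
z = 11500 × 0.90971 = 10462 m.

z ≈ 10500 m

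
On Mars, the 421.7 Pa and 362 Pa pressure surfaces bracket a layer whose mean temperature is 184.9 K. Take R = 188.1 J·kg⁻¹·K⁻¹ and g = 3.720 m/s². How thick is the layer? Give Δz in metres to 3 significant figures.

Hypsometric equation: Δz = (R T̄/g) ln(P₁/P₂).
R T̄/g = 188.1 × 184.9 / 3.720 = 9349.4 m.
ln(421.7/362) = ln(1.1649) = 0.15264.
Δz = 9349.4 × 0.15264 = 1427.1 m.

Δz ≈ 1430 m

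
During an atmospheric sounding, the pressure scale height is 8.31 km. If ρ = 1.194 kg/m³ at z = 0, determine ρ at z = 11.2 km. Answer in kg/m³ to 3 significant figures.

ρ ≈ 0.310 kg/m³

In an isothermal atmosphere, density decays like pressure: ρ = ρ₀ exp(−z/H).
z/H = 11200/8310.0 = 1.3478; exp(−1.3478) = 0.25981.
ρ = 1.194 × 0.25981 = 0.31021 kg/m³.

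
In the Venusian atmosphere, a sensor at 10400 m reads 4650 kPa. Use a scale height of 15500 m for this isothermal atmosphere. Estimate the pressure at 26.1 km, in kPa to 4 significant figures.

P ≈ 1689 kPa

Between two levels, P₂ = P₁ exp(−Δz/H) with Δz = z₂ − z₁.
Δz = 26100 − 10400 = 15700 m; Δz/H = 15700/15500 = 1.0129.
P₂ = 4650 × exp(−1.0129) = 4650 × 0.36316 = 1688.7 kPa.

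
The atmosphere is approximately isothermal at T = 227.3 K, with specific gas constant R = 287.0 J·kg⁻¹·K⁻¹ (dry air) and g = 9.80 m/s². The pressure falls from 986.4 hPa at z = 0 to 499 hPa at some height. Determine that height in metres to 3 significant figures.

Scale height: H = RT/g = 287.0 × 227.3 / 9.80 = 6656.6 m.
Invert the barometric formula: z = H ln(P₀/P).
P₀/P = 986.4/499 = 1.9768; ln(1.9768) = 0.68148.
z = 6656.6 × 0.68148 = 4536.3 m.

z ≈ 4540 m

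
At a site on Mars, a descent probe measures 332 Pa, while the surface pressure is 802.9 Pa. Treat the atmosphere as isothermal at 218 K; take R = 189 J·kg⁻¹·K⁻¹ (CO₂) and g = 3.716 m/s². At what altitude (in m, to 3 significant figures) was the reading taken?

z ≈ 9790 m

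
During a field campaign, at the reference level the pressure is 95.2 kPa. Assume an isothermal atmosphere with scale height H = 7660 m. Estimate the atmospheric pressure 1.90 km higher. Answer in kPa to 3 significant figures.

P ≈ 74.3 kPa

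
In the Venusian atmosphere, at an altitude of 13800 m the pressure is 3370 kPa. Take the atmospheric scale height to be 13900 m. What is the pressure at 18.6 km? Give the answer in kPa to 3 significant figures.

P ≈ 2390 kPa

Between two levels, P₂ = P₁ exp(−Δz/H) with Δz = z₂ − z₁.
Δz = 18600 − 13800 = 4800.0 m; Δz/H = 4800.0/13900 = 0.34532.
P₂ = 3370 × exp(−0.34532) = 3370 × 0.70799 = 2385.9 kPa.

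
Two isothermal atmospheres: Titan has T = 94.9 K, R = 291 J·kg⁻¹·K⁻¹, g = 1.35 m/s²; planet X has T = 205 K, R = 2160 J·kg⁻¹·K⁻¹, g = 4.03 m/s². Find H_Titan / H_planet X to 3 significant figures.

H = RT/g for each body.
H_Titan = 291 × 94.9 / 1.35 = 20456 m.
H_planet X = 2160 × 205 / 4.03 = 109880 m.
H_Titan/H_planet X = 20456/109880 = 0.18617.

H_Titan/H_planet X ≈ 0.186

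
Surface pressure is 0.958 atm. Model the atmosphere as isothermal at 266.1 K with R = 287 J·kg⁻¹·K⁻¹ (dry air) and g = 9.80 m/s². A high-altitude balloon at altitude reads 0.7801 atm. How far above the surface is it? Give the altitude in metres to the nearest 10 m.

Scale height: H = RT/g = 287 × 266.1 / 9.80 = 7792.9 m.
Invert the barometric formula: z = H ln(P₀/P).
P₀/P = 0.958/0.7801 = 1.2280; ln(1.2280) = 0.20539.
z = 7792.9 × 0.20539 = 1600.6 m.

z ≈ 1600 m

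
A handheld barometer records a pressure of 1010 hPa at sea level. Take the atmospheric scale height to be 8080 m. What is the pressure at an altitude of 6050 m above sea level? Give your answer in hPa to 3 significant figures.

Barometric formula: P = P₀ exp(−z/H).
z/H = 6050.0/8080.0 = 0.74876; exp(−0.74876) = 0.47295.
P = 1010 × 0.47295 = 477.68 hPa.

P ≈ 478 hPa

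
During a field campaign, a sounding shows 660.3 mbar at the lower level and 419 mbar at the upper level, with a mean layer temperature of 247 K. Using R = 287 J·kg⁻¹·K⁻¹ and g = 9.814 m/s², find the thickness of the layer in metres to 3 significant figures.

Δz ≈ 3290 m

Hypsometric equation: Δz = (R T̄/g) ln(P₁/P₂).
R T̄/g = 287 × 247 / 9.814 = 7223.3 m.
ln(660.3/419) = ln(1.5759) = 0.45483.
Δz = 7223.3 × 0.45483 = 3285.4 m.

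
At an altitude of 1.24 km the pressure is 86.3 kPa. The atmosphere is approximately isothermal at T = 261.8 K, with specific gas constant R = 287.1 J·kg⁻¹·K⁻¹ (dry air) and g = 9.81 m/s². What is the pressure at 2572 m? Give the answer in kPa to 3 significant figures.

Scale height: H = RT/g = 287.1 × 261.8 / 9.81 = 7661.9 m.
Between two levels, P₂ = P₁ exp(−Δz/H) with Δz = z₂ − z₁.
Δz = 2572.0 − 1240.0 = 1332.0 m; Δz/H = 1332.0/7661.9 = 0.17385.
P₂ = 86.3 × exp(−0.17385) = 86.3 × 0.84042 = 72.528 kPa.

P ≈ 72.5 kPa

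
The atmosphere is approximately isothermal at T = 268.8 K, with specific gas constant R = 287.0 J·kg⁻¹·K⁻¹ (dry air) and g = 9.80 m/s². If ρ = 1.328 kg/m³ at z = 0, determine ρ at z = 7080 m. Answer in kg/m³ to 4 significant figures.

ρ ≈ 0.5403 kg/m³

Scale height: H = RT/g = 287.0 × 268.8 / 9.80 = 7872.0 m.
In an isothermal atmosphere, density decays like pressure: ρ = ρ₀ exp(−z/H).
z/H = 7080.0/7872.0 = 0.89939; exp(−0.89939) = 0.40682.
ρ = 1.328 × 0.40682 = 0.54026 kg/m³.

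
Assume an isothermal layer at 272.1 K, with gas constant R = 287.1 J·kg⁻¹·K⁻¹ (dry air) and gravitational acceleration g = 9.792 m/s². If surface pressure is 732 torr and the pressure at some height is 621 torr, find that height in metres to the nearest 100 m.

Scale height: H = RT/g = 287.1 × 272.1 / 9.792 = 7977.9 m.
Invert the barometric formula: z = H ln(P₀/P).
P₀/P = 732/621 = 1.1787; ln(1.1787) = 0.16441.
z = 7977.9 × 0.16441 = 1311.6 m.

z ≈ 1300 m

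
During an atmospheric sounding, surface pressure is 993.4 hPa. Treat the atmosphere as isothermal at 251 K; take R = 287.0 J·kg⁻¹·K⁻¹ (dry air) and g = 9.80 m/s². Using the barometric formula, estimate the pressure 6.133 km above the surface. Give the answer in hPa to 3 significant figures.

Scale height: H = RT/g = 287.0 × 251 / 9.80 = 7350.7 m.
Barometric formula: P = P₀ exp(−z/H).
z/H = 6133.0/7350.7 = 0.83434; exp(−0.83434) = 0.43416.
P = 993.4 × 0.43416 = 431.29 hPa.

P ≈ 431 hPa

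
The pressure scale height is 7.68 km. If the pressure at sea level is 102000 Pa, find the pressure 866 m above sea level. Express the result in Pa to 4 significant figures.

P ≈ 91120 Pa

Barometric formula: P = P₀ exp(−z/H).
z/H = 866.00/7680.0 = 0.11276; exp(−0.11276) = 0.89337.
P = 102000 × 0.89337 = 91124 Pa.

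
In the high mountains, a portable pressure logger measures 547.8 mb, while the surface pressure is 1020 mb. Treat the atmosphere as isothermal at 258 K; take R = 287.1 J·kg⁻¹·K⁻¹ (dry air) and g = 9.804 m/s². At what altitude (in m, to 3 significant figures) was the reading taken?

Scale height: H = RT/g = 287.1 × 258 / 9.804 = 7555.3 m.
Invert the barometric formula: z = H ln(P₀/P).
P₀/P = 1020/547.8 = 1.8620; ln(1.8620) = 0.62165.
z = 7555.3 × 0.62165 = 4696.8 m.

z ≈ 4700 m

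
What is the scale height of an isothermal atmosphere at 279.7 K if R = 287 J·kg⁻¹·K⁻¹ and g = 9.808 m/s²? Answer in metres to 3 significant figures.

H ≈ 8180 m

The scale height of an isothermal atmosphere is H = RT/g.
H = 287 × 279.7 / 9.808 = 80274/9.808 = 8184.5 m.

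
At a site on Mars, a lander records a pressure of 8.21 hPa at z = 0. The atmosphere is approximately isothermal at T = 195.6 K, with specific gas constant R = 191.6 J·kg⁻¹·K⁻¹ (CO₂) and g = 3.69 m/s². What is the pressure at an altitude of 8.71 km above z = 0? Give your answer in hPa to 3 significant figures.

Scale height: H = RT/g = 191.6 × 195.6 / 3.69 = 10156 m.
Barometric formula: P = P₀ exp(−z/H).
z/H = 8710.0/10156 = 0.85762; exp(−0.85762) = 0.42417.
P = 8.21 × 0.42417 = 3.4824 hPa.

P ≈ 3.48 hPa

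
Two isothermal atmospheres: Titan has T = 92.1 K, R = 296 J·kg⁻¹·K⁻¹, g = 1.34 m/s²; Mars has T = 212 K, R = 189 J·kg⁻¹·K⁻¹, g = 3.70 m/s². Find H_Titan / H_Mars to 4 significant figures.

H = RT/g for each body.
H_Titan = 296 × 92.1 / 1.34 = 20344 m.
H_Mars = 189 × 212 / 3.70 = 10829 m.
H_Titan/H_Mars = 20344/10829 = 1.8787.

H_Titan/H_Mars ≈ 1.879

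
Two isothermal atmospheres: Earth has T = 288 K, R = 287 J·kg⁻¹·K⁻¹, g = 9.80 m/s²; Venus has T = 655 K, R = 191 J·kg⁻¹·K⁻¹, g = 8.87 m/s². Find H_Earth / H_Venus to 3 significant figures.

H_Earth/H_Venus ≈ 0.598

H = RT/g for each body.
H_Earth = 287 × 288 / 9.80 = 8434.3 m.
H_Venus = 191 × 655 / 8.87 = 14104 m.
H_Earth/H_Venus = 8434.3/14104 = 0.59801.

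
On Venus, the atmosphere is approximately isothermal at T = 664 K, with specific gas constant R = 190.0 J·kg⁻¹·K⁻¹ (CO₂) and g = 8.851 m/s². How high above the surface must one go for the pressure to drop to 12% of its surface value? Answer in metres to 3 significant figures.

Scale height: H = RT/g = 190.0 × 664 / 8.851 = 14254 m.
Set P/P₀ = exp(−z/H) = 0.12, so z = −H ln(0.12).
−ln(0.12) = 2.1203; z = 14254 × 2.1203 = 30223 m.

z ≈ 30200 m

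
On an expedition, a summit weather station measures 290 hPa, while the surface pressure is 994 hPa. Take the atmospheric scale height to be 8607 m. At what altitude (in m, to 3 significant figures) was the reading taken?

z ≈ 10600 m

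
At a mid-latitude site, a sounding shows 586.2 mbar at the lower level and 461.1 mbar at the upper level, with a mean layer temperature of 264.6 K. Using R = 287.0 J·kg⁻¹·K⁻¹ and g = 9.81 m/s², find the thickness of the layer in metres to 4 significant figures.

Δz ≈ 1858 m

Hypsometric equation: Δz = (R T̄/g) ln(P₁/P₂).
R T̄/g = 287.0 × 264.6 / 9.81 = 7741.1 m.
ln(586.2/461.1) = ln(1.2713) = 0.24004.
Δz = 7741.1 × 0.24004 = 1858.2 m.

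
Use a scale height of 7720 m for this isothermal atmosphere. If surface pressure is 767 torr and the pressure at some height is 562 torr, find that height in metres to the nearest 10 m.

z ≈ 2400 m

Invert the barometric formula: z = H ln(P₀/P).
P₀/P = 767/562 = 1.3648; ln(1.3648) = 0.31101.
z = 7720.0 × 0.31101 = 2401.0 m.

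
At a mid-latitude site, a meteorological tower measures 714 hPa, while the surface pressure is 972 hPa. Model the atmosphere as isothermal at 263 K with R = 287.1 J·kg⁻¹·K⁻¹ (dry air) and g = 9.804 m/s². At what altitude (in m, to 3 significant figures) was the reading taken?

z ≈ 2380 m

Scale height: H = RT/g = 287.1 × 263 / 9.804 = 7701.7 m.
Invert the barometric formula: z = H ln(P₀/P).
P₀/P = 972/714 = 1.3613; ln(1.3613) = 0.30844.
z = 7701.7 × 0.30844 = 2375.5 m.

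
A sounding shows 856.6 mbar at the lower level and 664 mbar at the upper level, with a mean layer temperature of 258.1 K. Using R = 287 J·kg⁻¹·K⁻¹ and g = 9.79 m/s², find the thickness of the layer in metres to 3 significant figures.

Hypsometric equation: Δz = (R T̄/g) ln(P₁/P₂).
R T̄/g = 287 × 258.1 / 9.79 = 7566.4 m.
ln(856.6/664) = ln(1.2901) = 0.25472.
Δz = 7566.4 × 0.25472 = 1927.3 m.

Δz ≈ 1930 m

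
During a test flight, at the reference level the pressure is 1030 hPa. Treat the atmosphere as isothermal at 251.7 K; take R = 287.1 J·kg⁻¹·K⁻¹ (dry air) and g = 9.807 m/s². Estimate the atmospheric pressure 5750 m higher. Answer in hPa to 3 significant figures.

Scale height: H = RT/g = 287.1 × 251.7 / 9.807 = 7368.5 m.
Barometric formula: P = P₀ exp(−z/H).
z/H = 5750.0/7368.5 = 0.78035; exp(−0.78035) = 0.45825.
P = 1030 × 0.45825 = 472.00 hPa.

P ≈ 472 hPa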